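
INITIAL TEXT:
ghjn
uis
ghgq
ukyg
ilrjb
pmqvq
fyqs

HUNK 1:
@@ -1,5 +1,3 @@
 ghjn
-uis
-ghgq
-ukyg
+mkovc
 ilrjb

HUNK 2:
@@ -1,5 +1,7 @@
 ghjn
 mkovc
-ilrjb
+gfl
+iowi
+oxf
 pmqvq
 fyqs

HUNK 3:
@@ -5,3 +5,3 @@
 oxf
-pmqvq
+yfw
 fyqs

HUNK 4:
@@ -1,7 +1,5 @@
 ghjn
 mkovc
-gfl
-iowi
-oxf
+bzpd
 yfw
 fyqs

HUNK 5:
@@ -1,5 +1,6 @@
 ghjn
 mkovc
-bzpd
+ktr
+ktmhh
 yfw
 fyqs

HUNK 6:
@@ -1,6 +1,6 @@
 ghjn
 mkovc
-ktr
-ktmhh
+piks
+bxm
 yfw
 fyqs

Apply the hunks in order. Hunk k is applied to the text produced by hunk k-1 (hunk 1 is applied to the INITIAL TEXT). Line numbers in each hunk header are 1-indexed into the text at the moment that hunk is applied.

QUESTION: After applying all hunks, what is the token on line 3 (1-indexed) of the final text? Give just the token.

Hunk 1: at line 1 remove [uis,ghgq,ukyg] add [mkovc] -> 5 lines: ghjn mkovc ilrjb pmqvq fyqs
Hunk 2: at line 1 remove [ilrjb] add [gfl,iowi,oxf] -> 7 lines: ghjn mkovc gfl iowi oxf pmqvq fyqs
Hunk 3: at line 5 remove [pmqvq] add [yfw] -> 7 lines: ghjn mkovc gfl iowi oxf yfw fyqs
Hunk 4: at line 1 remove [gfl,iowi,oxf] add [bzpd] -> 5 lines: ghjn mkovc bzpd yfw fyqs
Hunk 5: at line 1 remove [bzpd] add [ktr,ktmhh] -> 6 lines: ghjn mkovc ktr ktmhh yfw fyqs
Hunk 6: at line 1 remove [ktr,ktmhh] add [piks,bxm] -> 6 lines: ghjn mkovc piks bxm yfw fyqs
Final line 3: piks

Answer: piks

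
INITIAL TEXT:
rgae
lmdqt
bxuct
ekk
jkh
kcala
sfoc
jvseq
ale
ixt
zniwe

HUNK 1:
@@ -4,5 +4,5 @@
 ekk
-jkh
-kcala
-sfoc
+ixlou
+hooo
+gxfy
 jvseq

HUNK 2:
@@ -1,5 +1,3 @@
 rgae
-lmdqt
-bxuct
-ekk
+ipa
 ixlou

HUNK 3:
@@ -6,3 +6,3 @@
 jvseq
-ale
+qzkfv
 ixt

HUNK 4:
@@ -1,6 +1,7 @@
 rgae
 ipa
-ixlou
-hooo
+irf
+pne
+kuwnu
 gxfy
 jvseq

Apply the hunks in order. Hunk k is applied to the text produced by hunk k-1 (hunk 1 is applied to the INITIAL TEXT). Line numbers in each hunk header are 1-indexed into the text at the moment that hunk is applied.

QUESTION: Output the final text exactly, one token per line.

Hunk 1: at line 4 remove [jkh,kcala,sfoc] add [ixlou,hooo,gxfy] -> 11 lines: rgae lmdqt bxuct ekk ixlou hooo gxfy jvseq ale ixt zniwe
Hunk 2: at line 1 remove [lmdqt,bxuct,ekk] add [ipa] -> 9 lines: rgae ipa ixlou hooo gxfy jvseq ale ixt zniwe
Hunk 3: at line 6 remove [ale] add [qzkfv] -> 9 lines: rgae ipa ixlou hooo gxfy jvseq qzkfv ixt zniwe
Hunk 4: at line 1 remove [ixlou,hooo] add [irf,pne,kuwnu] -> 10 lines: rgae ipa irf pne kuwnu gxfy jvseq qzkfv ixt zniwe

Answer: rgae
ipa
irf
pne
kuwnu
gxfy
jvseq
qzkfv
ixt
zniwe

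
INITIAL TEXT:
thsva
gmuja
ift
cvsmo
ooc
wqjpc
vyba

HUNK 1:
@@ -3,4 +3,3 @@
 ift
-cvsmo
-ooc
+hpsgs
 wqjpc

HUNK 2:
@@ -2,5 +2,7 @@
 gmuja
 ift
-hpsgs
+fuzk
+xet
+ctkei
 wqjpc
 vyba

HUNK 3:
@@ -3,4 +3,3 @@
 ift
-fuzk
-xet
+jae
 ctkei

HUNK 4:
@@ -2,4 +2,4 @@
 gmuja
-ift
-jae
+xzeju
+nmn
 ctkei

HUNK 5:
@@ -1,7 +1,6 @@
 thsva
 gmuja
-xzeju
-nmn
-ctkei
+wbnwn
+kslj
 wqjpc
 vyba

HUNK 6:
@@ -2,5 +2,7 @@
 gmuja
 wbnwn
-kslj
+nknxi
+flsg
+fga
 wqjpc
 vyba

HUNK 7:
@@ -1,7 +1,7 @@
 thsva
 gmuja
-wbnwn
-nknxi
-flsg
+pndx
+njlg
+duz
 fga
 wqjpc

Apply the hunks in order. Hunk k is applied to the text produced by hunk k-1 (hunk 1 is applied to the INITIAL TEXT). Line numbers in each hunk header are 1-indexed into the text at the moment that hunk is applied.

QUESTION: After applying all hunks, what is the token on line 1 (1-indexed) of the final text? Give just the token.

Hunk 1: at line 3 remove [cvsmo,ooc] add [hpsgs] -> 6 lines: thsva gmuja ift hpsgs wqjpc vyba
Hunk 2: at line 2 remove [hpsgs] add [fuzk,xet,ctkei] -> 8 lines: thsva gmuja ift fuzk xet ctkei wqjpc vyba
Hunk 3: at line 3 remove [fuzk,xet] add [jae] -> 7 lines: thsva gmuja ift jae ctkei wqjpc vyba
Hunk 4: at line 2 remove [ift,jae] add [xzeju,nmn] -> 7 lines: thsva gmuja xzeju nmn ctkei wqjpc vyba
Hunk 5: at line 1 remove [xzeju,nmn,ctkei] add [wbnwn,kslj] -> 6 lines: thsva gmuja wbnwn kslj wqjpc vyba
Hunk 6: at line 2 remove [kslj] add [nknxi,flsg,fga] -> 8 lines: thsva gmuja wbnwn nknxi flsg fga wqjpc vyba
Hunk 7: at line 1 remove [wbnwn,nknxi,flsg] add [pndx,njlg,duz] -> 8 lines: thsva gmuja pndx njlg duz fga wqjpc vyba
Final line 1: thsva

Answer: thsva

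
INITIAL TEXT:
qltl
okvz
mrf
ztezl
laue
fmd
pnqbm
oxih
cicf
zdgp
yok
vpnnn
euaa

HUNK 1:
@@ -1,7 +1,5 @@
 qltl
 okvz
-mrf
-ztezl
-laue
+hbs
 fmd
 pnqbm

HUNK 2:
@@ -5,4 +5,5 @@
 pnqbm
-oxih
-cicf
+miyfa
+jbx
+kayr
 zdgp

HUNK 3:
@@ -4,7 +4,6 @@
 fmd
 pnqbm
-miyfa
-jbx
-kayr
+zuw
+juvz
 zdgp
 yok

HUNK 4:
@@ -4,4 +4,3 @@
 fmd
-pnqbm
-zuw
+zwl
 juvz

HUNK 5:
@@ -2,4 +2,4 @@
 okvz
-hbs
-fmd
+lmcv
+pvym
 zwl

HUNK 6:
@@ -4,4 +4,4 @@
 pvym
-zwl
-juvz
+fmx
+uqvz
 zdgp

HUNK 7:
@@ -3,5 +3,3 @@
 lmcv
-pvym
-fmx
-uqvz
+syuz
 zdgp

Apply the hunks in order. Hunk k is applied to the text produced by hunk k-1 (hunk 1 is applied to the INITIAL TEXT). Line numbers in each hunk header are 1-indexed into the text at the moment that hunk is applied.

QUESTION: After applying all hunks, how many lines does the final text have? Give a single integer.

Answer: 8

Derivation:
Hunk 1: at line 1 remove [mrf,ztezl,laue] add [hbs] -> 11 lines: qltl okvz hbs fmd pnqbm oxih cicf zdgp yok vpnnn euaa
Hunk 2: at line 5 remove [oxih,cicf] add [miyfa,jbx,kayr] -> 12 lines: qltl okvz hbs fmd pnqbm miyfa jbx kayr zdgp yok vpnnn euaa
Hunk 3: at line 4 remove [miyfa,jbx,kayr] add [zuw,juvz] -> 11 lines: qltl okvz hbs fmd pnqbm zuw juvz zdgp yok vpnnn euaa
Hunk 4: at line 4 remove [pnqbm,zuw] add [zwl] -> 10 lines: qltl okvz hbs fmd zwl juvz zdgp yok vpnnn euaa
Hunk 5: at line 2 remove [hbs,fmd] add [lmcv,pvym] -> 10 lines: qltl okvz lmcv pvym zwl juvz zdgp yok vpnnn euaa
Hunk 6: at line 4 remove [zwl,juvz] add [fmx,uqvz] -> 10 lines: qltl okvz lmcv pvym fmx uqvz zdgp yok vpnnn euaa
Hunk 7: at line 3 remove [pvym,fmx,uqvz] add [syuz] -> 8 lines: qltl okvz lmcv syuz zdgp yok vpnnn euaa
Final line count: 8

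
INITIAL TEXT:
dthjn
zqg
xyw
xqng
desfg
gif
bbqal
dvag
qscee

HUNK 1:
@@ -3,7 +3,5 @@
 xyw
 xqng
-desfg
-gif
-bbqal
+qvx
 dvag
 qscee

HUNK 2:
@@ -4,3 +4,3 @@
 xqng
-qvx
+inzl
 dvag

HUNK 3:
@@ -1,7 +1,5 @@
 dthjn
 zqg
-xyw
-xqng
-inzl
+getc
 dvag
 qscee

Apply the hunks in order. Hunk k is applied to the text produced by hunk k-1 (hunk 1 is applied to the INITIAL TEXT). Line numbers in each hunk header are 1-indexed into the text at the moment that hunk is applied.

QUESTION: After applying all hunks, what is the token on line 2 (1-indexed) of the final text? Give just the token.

Answer: zqg

Derivation:
Hunk 1: at line 3 remove [desfg,gif,bbqal] add [qvx] -> 7 lines: dthjn zqg xyw xqng qvx dvag qscee
Hunk 2: at line 4 remove [qvx] add [inzl] -> 7 lines: dthjn zqg xyw xqng inzl dvag qscee
Hunk 3: at line 1 remove [xyw,xqng,inzl] add [getc] -> 5 lines: dthjn zqg getc dvag qscee
Final line 2: zqg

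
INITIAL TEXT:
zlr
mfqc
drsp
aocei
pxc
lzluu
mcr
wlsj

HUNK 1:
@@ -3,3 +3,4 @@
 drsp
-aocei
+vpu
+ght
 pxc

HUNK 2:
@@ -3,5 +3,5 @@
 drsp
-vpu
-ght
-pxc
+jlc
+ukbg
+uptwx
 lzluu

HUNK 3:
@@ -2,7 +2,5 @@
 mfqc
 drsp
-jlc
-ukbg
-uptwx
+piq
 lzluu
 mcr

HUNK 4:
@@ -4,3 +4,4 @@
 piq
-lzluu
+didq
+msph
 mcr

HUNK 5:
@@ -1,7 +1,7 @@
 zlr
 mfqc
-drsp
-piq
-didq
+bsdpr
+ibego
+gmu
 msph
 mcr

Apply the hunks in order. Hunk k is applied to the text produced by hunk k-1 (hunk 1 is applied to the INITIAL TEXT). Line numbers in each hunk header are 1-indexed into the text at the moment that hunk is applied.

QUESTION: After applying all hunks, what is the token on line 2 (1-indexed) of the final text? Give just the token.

Hunk 1: at line 3 remove [aocei] add [vpu,ght] -> 9 lines: zlr mfqc drsp vpu ght pxc lzluu mcr wlsj
Hunk 2: at line 3 remove [vpu,ght,pxc] add [jlc,ukbg,uptwx] -> 9 lines: zlr mfqc drsp jlc ukbg uptwx lzluu mcr wlsj
Hunk 3: at line 2 remove [jlc,ukbg,uptwx] add [piq] -> 7 lines: zlr mfqc drsp piq lzluu mcr wlsj
Hunk 4: at line 4 remove [lzluu] add [didq,msph] -> 8 lines: zlr mfqc drsp piq didq msph mcr wlsj
Hunk 5: at line 1 remove [drsp,piq,didq] add [bsdpr,ibego,gmu] -> 8 lines: zlr mfqc bsdpr ibego gmu msph mcr wlsj
Final line 2: mfqc

Answer: mfqc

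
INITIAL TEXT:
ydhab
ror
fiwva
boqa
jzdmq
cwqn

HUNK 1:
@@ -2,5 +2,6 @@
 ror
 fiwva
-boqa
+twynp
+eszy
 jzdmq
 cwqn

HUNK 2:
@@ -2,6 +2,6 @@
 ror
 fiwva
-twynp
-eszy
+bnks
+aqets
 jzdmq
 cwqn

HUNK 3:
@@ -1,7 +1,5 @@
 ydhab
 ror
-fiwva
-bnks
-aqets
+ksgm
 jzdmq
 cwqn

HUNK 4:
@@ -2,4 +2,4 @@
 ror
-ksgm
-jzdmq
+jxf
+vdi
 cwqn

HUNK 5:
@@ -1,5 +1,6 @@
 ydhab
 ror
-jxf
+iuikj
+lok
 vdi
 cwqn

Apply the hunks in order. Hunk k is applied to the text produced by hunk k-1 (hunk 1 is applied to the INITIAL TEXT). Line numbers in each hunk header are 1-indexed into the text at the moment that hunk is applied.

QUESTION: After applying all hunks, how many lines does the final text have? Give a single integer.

Hunk 1: at line 2 remove [boqa] add [twynp,eszy] -> 7 lines: ydhab ror fiwva twynp eszy jzdmq cwqn
Hunk 2: at line 2 remove [twynp,eszy] add [bnks,aqets] -> 7 lines: ydhab ror fiwva bnks aqets jzdmq cwqn
Hunk 3: at line 1 remove [fiwva,bnks,aqets] add [ksgm] -> 5 lines: ydhab ror ksgm jzdmq cwqn
Hunk 4: at line 2 remove [ksgm,jzdmq] add [jxf,vdi] -> 5 lines: ydhab ror jxf vdi cwqn
Hunk 5: at line 1 remove [jxf] add [iuikj,lok] -> 6 lines: ydhab ror iuikj lok vdi cwqn
Final line count: 6

Answer: 6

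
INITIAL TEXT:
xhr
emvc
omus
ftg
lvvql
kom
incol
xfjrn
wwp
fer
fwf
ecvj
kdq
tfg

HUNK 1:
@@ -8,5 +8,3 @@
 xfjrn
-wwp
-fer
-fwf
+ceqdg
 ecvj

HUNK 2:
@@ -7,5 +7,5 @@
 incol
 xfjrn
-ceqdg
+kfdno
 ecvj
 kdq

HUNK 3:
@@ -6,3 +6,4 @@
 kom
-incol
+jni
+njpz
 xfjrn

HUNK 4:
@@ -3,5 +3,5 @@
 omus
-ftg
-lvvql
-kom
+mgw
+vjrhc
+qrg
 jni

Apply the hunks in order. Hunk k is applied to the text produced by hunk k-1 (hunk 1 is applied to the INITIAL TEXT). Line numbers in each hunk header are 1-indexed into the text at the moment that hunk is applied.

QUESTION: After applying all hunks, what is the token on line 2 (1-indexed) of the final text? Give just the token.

Hunk 1: at line 8 remove [wwp,fer,fwf] add [ceqdg] -> 12 lines: xhr emvc omus ftg lvvql kom incol xfjrn ceqdg ecvj kdq tfg
Hunk 2: at line 7 remove [ceqdg] add [kfdno] -> 12 lines: xhr emvc omus ftg lvvql kom incol xfjrn kfdno ecvj kdq tfg
Hunk 3: at line 6 remove [incol] add [jni,njpz] -> 13 lines: xhr emvc omus ftg lvvql kom jni njpz xfjrn kfdno ecvj kdq tfg
Hunk 4: at line 3 remove [ftg,lvvql,kom] add [mgw,vjrhc,qrg] -> 13 lines: xhr emvc omus mgw vjrhc qrg jni njpz xfjrn kfdno ecvj kdq tfg
Final line 2: emvc

Answer: emvc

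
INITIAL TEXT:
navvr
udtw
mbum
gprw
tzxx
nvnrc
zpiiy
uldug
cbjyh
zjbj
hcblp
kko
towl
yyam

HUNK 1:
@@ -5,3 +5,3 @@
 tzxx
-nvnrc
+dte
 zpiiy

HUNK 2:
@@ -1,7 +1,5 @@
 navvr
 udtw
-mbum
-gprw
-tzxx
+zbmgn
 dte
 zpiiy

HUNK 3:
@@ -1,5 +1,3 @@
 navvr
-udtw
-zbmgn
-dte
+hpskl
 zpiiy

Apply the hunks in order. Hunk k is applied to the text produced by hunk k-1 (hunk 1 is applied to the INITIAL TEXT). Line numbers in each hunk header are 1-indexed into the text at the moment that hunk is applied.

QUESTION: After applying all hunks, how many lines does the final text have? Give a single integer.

Answer: 10

Derivation:
Hunk 1: at line 5 remove [nvnrc] add [dte] -> 14 lines: navvr udtw mbum gprw tzxx dte zpiiy uldug cbjyh zjbj hcblp kko towl yyam
Hunk 2: at line 1 remove [mbum,gprw,tzxx] add [zbmgn] -> 12 lines: navvr udtw zbmgn dte zpiiy uldug cbjyh zjbj hcblp kko towl yyam
Hunk 3: at line 1 remove [udtw,zbmgn,dte] add [hpskl] -> 10 lines: navvr hpskl zpiiy uldug cbjyh zjbj hcblp kko towl yyam
Final line count: 10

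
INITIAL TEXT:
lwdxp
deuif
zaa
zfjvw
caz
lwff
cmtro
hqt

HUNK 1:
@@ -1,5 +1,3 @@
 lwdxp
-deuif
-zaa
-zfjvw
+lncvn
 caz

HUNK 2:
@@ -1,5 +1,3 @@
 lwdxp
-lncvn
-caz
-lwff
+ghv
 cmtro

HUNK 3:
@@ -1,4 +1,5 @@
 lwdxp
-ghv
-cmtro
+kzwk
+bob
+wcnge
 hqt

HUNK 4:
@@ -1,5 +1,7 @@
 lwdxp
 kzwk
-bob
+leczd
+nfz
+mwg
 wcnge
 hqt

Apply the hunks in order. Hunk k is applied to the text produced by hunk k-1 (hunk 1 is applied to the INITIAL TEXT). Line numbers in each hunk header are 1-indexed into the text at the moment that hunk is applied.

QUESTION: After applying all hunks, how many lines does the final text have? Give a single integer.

Answer: 7

Derivation:
Hunk 1: at line 1 remove [deuif,zaa,zfjvw] add [lncvn] -> 6 lines: lwdxp lncvn caz lwff cmtro hqt
Hunk 2: at line 1 remove [lncvn,caz,lwff] add [ghv] -> 4 lines: lwdxp ghv cmtro hqt
Hunk 3: at line 1 remove [ghv,cmtro] add [kzwk,bob,wcnge] -> 5 lines: lwdxp kzwk bob wcnge hqt
Hunk 4: at line 1 remove [bob] add [leczd,nfz,mwg] -> 7 lines: lwdxp kzwk leczd nfz mwg wcnge hqt
Final line count: 7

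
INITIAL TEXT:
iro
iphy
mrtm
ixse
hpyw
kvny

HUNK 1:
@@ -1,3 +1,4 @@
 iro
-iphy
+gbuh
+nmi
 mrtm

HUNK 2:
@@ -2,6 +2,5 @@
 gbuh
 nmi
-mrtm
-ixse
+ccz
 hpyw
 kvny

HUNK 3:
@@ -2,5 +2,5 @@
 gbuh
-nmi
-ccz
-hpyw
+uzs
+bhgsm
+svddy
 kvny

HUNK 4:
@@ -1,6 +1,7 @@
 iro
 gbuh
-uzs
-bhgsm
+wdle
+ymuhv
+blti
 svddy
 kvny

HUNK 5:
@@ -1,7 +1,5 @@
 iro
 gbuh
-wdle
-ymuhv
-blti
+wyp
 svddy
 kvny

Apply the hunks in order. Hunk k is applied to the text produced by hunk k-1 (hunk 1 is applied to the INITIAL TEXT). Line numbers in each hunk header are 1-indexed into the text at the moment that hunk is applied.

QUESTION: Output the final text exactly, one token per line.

Hunk 1: at line 1 remove [iphy] add [gbuh,nmi] -> 7 lines: iro gbuh nmi mrtm ixse hpyw kvny
Hunk 2: at line 2 remove [mrtm,ixse] add [ccz] -> 6 lines: iro gbuh nmi ccz hpyw kvny
Hunk 3: at line 2 remove [nmi,ccz,hpyw] add [uzs,bhgsm,svddy] -> 6 lines: iro gbuh uzs bhgsm svddy kvny
Hunk 4: at line 1 remove [uzs,bhgsm] add [wdle,ymuhv,blti] -> 7 lines: iro gbuh wdle ymuhv blti svddy kvny
Hunk 5: at line 1 remove [wdle,ymuhv,blti] add [wyp] -> 5 lines: iro gbuh wyp svddy kvny

Answer: iro
gbuh
wyp
svddy
kvny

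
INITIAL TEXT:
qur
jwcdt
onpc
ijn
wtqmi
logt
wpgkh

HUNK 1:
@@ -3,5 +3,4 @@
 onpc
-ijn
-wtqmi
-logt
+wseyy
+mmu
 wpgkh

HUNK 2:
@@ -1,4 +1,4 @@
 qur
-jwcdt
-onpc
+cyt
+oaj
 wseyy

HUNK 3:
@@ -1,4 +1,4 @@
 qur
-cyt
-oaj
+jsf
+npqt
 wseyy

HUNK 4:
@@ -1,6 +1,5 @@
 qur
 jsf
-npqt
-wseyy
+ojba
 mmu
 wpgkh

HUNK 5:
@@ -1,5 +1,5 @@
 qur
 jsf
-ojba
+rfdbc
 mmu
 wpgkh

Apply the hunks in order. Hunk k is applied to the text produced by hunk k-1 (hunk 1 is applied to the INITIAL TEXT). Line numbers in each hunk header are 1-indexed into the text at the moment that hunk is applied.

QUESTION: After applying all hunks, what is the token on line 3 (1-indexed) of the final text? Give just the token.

Answer: rfdbc

Derivation:
Hunk 1: at line 3 remove [ijn,wtqmi,logt] add [wseyy,mmu] -> 6 lines: qur jwcdt onpc wseyy mmu wpgkh
Hunk 2: at line 1 remove [jwcdt,onpc] add [cyt,oaj] -> 6 lines: qur cyt oaj wseyy mmu wpgkh
Hunk 3: at line 1 remove [cyt,oaj] add [jsf,npqt] -> 6 lines: qur jsf npqt wseyy mmu wpgkh
Hunk 4: at line 1 remove [npqt,wseyy] add [ojba] -> 5 lines: qur jsf ojba mmu wpgkh
Hunk 5: at line 1 remove [ojba] add [rfdbc] -> 5 lines: qur jsf rfdbc mmu wpgkh
Final line 3: rfdbc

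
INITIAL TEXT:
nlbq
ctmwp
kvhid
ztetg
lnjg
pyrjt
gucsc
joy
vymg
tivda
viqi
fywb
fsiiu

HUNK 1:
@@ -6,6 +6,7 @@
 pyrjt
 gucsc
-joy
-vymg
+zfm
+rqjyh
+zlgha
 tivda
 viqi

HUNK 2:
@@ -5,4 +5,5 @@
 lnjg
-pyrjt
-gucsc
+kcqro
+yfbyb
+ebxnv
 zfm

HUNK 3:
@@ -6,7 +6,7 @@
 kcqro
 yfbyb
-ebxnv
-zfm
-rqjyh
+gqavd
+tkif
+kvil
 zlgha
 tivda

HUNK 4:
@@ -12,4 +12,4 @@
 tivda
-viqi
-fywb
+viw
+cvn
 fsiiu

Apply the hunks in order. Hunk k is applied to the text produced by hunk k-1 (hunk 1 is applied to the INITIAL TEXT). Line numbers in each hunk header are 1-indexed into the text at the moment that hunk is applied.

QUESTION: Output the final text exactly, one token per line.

Hunk 1: at line 6 remove [joy,vymg] add [zfm,rqjyh,zlgha] -> 14 lines: nlbq ctmwp kvhid ztetg lnjg pyrjt gucsc zfm rqjyh zlgha tivda viqi fywb fsiiu
Hunk 2: at line 5 remove [pyrjt,gucsc] add [kcqro,yfbyb,ebxnv] -> 15 lines: nlbq ctmwp kvhid ztetg lnjg kcqro yfbyb ebxnv zfm rqjyh zlgha tivda viqi fywb fsiiu
Hunk 3: at line 6 remove [ebxnv,zfm,rqjyh] add [gqavd,tkif,kvil] -> 15 lines: nlbq ctmwp kvhid ztetg lnjg kcqro yfbyb gqavd tkif kvil zlgha tivda viqi fywb fsiiu
Hunk 4: at line 12 remove [viqi,fywb] add [viw,cvn] -> 15 lines: nlbq ctmwp kvhid ztetg lnjg kcqro yfbyb gqavd tkif kvil zlgha tivda viw cvn fsiiu

Answer: nlbq
ctmwp
kvhid
ztetg
lnjg
kcqro
yfbyb
gqavd
tkif
kvil
zlgha
tivda
viw
cvn
fsiiu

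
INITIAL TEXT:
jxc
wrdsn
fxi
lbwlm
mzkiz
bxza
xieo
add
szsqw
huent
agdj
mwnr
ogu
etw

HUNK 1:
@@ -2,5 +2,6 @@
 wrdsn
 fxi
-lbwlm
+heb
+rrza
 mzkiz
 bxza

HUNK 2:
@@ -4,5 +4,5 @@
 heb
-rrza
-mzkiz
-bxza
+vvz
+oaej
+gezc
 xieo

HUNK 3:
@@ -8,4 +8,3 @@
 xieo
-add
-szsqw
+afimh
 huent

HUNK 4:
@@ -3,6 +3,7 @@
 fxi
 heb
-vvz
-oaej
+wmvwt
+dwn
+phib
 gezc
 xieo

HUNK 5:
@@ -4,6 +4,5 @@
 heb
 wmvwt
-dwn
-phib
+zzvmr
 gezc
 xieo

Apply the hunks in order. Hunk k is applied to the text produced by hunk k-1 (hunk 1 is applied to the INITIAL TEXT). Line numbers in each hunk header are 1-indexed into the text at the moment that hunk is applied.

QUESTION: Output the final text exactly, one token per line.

Answer: jxc
wrdsn
fxi
heb
wmvwt
zzvmr
gezc
xieo
afimh
huent
agdj
mwnr
ogu
etw

Derivation:
Hunk 1: at line 2 remove [lbwlm] add [heb,rrza] -> 15 lines: jxc wrdsn fxi heb rrza mzkiz bxza xieo add szsqw huent agdj mwnr ogu etw
Hunk 2: at line 4 remove [rrza,mzkiz,bxza] add [vvz,oaej,gezc] -> 15 lines: jxc wrdsn fxi heb vvz oaej gezc xieo add szsqw huent agdj mwnr ogu etw
Hunk 3: at line 8 remove [add,szsqw] add [afimh] -> 14 lines: jxc wrdsn fxi heb vvz oaej gezc xieo afimh huent agdj mwnr ogu etw
Hunk 4: at line 3 remove [vvz,oaej] add [wmvwt,dwn,phib] -> 15 lines: jxc wrdsn fxi heb wmvwt dwn phib gezc xieo afimh huent agdj mwnr ogu etw
Hunk 5: at line 4 remove [dwn,phib] add [zzvmr] -> 14 lines: jxc wrdsn fxi heb wmvwt zzvmr gezc xieo afimh huent agdj mwnr ogu etw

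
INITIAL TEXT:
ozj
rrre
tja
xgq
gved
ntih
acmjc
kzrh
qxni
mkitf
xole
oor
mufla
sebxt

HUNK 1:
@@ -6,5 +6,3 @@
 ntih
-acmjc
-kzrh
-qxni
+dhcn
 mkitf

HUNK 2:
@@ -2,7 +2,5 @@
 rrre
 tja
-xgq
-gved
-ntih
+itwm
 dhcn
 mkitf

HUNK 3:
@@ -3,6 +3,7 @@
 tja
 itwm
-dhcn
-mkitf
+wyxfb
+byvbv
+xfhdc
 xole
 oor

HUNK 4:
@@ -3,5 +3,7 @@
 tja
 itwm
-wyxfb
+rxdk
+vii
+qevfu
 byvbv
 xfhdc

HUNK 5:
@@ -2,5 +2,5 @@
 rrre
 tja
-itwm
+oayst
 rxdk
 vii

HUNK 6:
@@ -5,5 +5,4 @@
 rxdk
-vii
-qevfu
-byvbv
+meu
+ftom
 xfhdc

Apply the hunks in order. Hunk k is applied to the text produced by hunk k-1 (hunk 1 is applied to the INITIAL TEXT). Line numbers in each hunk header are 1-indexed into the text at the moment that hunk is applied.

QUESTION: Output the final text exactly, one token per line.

Hunk 1: at line 6 remove [acmjc,kzrh,qxni] add [dhcn] -> 12 lines: ozj rrre tja xgq gved ntih dhcn mkitf xole oor mufla sebxt
Hunk 2: at line 2 remove [xgq,gved,ntih] add [itwm] -> 10 lines: ozj rrre tja itwm dhcn mkitf xole oor mufla sebxt
Hunk 3: at line 3 remove [dhcn,mkitf] add [wyxfb,byvbv,xfhdc] -> 11 lines: ozj rrre tja itwm wyxfb byvbv xfhdc xole oor mufla sebxt
Hunk 4: at line 3 remove [wyxfb] add [rxdk,vii,qevfu] -> 13 lines: ozj rrre tja itwm rxdk vii qevfu byvbv xfhdc xole oor mufla sebxt
Hunk 5: at line 2 remove [itwm] add [oayst] -> 13 lines: ozj rrre tja oayst rxdk vii qevfu byvbv xfhdc xole oor mufla sebxt
Hunk 6: at line 5 remove [vii,qevfu,byvbv] add [meu,ftom] -> 12 lines: ozj rrre tja oayst rxdk meu ftom xfhdc xole oor mufla sebxt

Answer: ozj
rrre
tja
oayst
rxdk
meu
ftom
xfhdc
xole
oor
mufla
sebxt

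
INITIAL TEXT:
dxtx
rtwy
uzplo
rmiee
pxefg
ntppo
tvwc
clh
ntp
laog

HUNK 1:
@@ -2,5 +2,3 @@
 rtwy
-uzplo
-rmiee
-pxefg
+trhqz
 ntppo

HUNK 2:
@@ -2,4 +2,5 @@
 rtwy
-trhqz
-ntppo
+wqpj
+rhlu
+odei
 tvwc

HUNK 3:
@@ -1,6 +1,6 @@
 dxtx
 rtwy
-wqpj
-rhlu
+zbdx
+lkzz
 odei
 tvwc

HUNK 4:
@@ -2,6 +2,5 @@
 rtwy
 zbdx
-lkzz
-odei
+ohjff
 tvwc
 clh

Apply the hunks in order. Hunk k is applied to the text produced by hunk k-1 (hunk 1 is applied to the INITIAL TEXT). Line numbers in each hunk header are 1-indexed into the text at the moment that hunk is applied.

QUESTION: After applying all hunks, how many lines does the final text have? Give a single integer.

Answer: 8

Derivation:
Hunk 1: at line 2 remove [uzplo,rmiee,pxefg] add [trhqz] -> 8 lines: dxtx rtwy trhqz ntppo tvwc clh ntp laog
Hunk 2: at line 2 remove [trhqz,ntppo] add [wqpj,rhlu,odei] -> 9 lines: dxtx rtwy wqpj rhlu odei tvwc clh ntp laog
Hunk 3: at line 1 remove [wqpj,rhlu] add [zbdx,lkzz] -> 9 lines: dxtx rtwy zbdx lkzz odei tvwc clh ntp laog
Hunk 4: at line 2 remove [lkzz,odei] add [ohjff] -> 8 lines: dxtx rtwy zbdx ohjff tvwc clh ntp laog
Final line count: 8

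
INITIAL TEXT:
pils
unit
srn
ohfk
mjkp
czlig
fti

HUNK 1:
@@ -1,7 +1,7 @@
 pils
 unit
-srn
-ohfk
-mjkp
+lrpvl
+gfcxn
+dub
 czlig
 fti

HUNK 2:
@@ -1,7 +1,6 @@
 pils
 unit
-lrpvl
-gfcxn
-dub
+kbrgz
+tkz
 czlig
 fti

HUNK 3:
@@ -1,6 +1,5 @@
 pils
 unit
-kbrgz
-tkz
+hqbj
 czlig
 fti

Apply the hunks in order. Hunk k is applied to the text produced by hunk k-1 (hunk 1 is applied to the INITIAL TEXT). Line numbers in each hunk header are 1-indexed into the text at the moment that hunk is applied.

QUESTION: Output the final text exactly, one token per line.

Hunk 1: at line 1 remove [srn,ohfk,mjkp] add [lrpvl,gfcxn,dub] -> 7 lines: pils unit lrpvl gfcxn dub czlig fti
Hunk 2: at line 1 remove [lrpvl,gfcxn,dub] add [kbrgz,tkz] -> 6 lines: pils unit kbrgz tkz czlig fti
Hunk 3: at line 1 remove [kbrgz,tkz] add [hqbj] -> 5 lines: pils unit hqbj czlig fti

Answer: pils
unit
hqbj
czlig
fti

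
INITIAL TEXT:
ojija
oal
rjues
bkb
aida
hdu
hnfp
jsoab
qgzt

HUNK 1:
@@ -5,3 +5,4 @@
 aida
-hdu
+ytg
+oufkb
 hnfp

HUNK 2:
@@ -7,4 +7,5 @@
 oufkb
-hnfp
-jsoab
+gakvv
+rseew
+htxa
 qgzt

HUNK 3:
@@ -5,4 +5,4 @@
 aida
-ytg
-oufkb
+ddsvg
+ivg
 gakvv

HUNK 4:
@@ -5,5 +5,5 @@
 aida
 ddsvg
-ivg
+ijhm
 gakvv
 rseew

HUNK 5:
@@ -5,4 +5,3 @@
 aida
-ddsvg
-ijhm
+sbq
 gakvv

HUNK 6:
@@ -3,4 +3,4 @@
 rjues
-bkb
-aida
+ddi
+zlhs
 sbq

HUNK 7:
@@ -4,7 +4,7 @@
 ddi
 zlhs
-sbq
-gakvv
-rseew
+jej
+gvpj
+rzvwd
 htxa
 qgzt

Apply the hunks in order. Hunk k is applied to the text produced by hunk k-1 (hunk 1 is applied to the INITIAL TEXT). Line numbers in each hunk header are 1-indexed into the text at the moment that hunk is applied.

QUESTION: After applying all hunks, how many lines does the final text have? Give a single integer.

Hunk 1: at line 5 remove [hdu] add [ytg,oufkb] -> 10 lines: ojija oal rjues bkb aida ytg oufkb hnfp jsoab qgzt
Hunk 2: at line 7 remove [hnfp,jsoab] add [gakvv,rseew,htxa] -> 11 lines: ojija oal rjues bkb aida ytg oufkb gakvv rseew htxa qgzt
Hunk 3: at line 5 remove [ytg,oufkb] add [ddsvg,ivg] -> 11 lines: ojija oal rjues bkb aida ddsvg ivg gakvv rseew htxa qgzt
Hunk 4: at line 5 remove [ivg] add [ijhm] -> 11 lines: ojija oal rjues bkb aida ddsvg ijhm gakvv rseew htxa qgzt
Hunk 5: at line 5 remove [ddsvg,ijhm] add [sbq] -> 10 lines: ojija oal rjues bkb aida sbq gakvv rseew htxa qgzt
Hunk 6: at line 3 remove [bkb,aida] add [ddi,zlhs] -> 10 lines: ojija oal rjues ddi zlhs sbq gakvv rseew htxa qgzt
Hunk 7: at line 4 remove [sbq,gakvv,rseew] add [jej,gvpj,rzvwd] -> 10 lines: ojija oal rjues ddi zlhs jej gvpj rzvwd htxa qgzt
Final line count: 10

Answer: 10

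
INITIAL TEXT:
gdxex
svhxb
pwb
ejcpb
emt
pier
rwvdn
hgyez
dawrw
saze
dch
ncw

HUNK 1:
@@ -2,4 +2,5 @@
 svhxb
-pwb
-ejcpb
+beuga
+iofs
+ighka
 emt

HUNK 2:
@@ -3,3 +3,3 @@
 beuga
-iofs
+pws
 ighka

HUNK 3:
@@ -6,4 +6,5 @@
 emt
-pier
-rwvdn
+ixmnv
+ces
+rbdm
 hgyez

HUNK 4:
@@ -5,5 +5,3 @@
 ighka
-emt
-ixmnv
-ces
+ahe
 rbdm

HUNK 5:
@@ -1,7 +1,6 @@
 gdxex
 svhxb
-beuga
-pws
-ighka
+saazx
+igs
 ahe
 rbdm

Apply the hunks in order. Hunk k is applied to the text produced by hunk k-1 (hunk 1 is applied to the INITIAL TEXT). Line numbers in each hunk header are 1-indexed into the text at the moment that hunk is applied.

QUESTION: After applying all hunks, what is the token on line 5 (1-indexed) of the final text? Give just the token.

Answer: ahe

Derivation:
Hunk 1: at line 2 remove [pwb,ejcpb] add [beuga,iofs,ighka] -> 13 lines: gdxex svhxb beuga iofs ighka emt pier rwvdn hgyez dawrw saze dch ncw
Hunk 2: at line 3 remove [iofs] add [pws] -> 13 lines: gdxex svhxb beuga pws ighka emt pier rwvdn hgyez dawrw saze dch ncw
Hunk 3: at line 6 remove [pier,rwvdn] add [ixmnv,ces,rbdm] -> 14 lines: gdxex svhxb beuga pws ighka emt ixmnv ces rbdm hgyez dawrw saze dch ncw
Hunk 4: at line 5 remove [emt,ixmnv,ces] add [ahe] -> 12 lines: gdxex svhxb beuga pws ighka ahe rbdm hgyez dawrw saze dch ncw
Hunk 5: at line 1 remove [beuga,pws,ighka] add [saazx,igs] -> 11 lines: gdxex svhxb saazx igs ahe rbdm hgyez dawrw saze dch ncw
Final line 5: ahe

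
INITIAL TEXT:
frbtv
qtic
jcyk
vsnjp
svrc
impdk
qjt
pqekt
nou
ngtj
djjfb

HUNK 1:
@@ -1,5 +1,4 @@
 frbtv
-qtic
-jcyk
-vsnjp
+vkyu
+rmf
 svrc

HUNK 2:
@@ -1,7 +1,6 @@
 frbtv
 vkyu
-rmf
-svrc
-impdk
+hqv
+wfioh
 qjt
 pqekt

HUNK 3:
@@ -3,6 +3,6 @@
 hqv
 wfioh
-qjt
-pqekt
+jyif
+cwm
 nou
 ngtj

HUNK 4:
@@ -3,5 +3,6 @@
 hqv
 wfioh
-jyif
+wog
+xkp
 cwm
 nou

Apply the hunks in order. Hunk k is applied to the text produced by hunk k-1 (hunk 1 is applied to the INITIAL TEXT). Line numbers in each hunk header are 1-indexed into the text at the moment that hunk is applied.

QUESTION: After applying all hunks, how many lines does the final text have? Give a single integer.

Hunk 1: at line 1 remove [qtic,jcyk,vsnjp] add [vkyu,rmf] -> 10 lines: frbtv vkyu rmf svrc impdk qjt pqekt nou ngtj djjfb
Hunk 2: at line 1 remove [rmf,svrc,impdk] add [hqv,wfioh] -> 9 lines: frbtv vkyu hqv wfioh qjt pqekt nou ngtj djjfb
Hunk 3: at line 3 remove [qjt,pqekt] add [jyif,cwm] -> 9 lines: frbtv vkyu hqv wfioh jyif cwm nou ngtj djjfb
Hunk 4: at line 3 remove [jyif] add [wog,xkp] -> 10 lines: frbtv vkyu hqv wfioh wog xkp cwm nou ngtj djjfb
Final line count: 10

Answer: 10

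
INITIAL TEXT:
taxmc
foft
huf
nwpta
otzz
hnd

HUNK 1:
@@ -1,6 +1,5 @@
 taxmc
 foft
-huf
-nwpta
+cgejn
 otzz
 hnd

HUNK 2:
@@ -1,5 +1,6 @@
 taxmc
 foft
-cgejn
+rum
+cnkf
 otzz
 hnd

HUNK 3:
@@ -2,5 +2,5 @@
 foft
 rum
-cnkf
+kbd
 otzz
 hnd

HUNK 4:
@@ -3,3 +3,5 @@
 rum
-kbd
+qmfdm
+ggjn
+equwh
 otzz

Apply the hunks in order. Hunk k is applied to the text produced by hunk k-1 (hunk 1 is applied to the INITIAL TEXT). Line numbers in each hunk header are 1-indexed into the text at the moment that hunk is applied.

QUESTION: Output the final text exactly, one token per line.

Hunk 1: at line 1 remove [huf,nwpta] add [cgejn] -> 5 lines: taxmc foft cgejn otzz hnd
Hunk 2: at line 1 remove [cgejn] add [rum,cnkf] -> 6 lines: taxmc foft rum cnkf otzz hnd
Hunk 3: at line 2 remove [cnkf] add [kbd] -> 6 lines: taxmc foft rum kbd otzz hnd
Hunk 4: at line 3 remove [kbd] add [qmfdm,ggjn,equwh] -> 8 lines: taxmc foft rum qmfdm ggjn equwh otzz hnd

Answer: taxmc
foft
rum
qmfdm
ggjn
equwh
otzz
hnd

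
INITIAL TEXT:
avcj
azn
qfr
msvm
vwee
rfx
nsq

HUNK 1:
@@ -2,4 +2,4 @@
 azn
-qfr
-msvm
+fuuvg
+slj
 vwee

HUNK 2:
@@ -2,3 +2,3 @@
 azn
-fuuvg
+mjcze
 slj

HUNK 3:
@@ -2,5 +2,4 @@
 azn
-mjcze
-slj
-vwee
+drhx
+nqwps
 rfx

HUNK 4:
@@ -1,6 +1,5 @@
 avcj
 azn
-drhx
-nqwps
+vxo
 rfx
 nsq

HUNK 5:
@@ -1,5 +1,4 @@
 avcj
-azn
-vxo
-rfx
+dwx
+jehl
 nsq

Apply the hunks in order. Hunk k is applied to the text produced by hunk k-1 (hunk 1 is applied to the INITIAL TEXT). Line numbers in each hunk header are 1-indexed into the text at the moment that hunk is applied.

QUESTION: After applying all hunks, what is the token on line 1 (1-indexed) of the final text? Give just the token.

Hunk 1: at line 2 remove [qfr,msvm] add [fuuvg,slj] -> 7 lines: avcj azn fuuvg slj vwee rfx nsq
Hunk 2: at line 2 remove [fuuvg] add [mjcze] -> 7 lines: avcj azn mjcze slj vwee rfx nsq
Hunk 3: at line 2 remove [mjcze,slj,vwee] add [drhx,nqwps] -> 6 lines: avcj azn drhx nqwps rfx nsq
Hunk 4: at line 1 remove [drhx,nqwps] add [vxo] -> 5 lines: avcj azn vxo rfx nsq
Hunk 5: at line 1 remove [azn,vxo,rfx] add [dwx,jehl] -> 4 lines: avcj dwx jehl nsq
Final line 1: avcj

Answer: avcj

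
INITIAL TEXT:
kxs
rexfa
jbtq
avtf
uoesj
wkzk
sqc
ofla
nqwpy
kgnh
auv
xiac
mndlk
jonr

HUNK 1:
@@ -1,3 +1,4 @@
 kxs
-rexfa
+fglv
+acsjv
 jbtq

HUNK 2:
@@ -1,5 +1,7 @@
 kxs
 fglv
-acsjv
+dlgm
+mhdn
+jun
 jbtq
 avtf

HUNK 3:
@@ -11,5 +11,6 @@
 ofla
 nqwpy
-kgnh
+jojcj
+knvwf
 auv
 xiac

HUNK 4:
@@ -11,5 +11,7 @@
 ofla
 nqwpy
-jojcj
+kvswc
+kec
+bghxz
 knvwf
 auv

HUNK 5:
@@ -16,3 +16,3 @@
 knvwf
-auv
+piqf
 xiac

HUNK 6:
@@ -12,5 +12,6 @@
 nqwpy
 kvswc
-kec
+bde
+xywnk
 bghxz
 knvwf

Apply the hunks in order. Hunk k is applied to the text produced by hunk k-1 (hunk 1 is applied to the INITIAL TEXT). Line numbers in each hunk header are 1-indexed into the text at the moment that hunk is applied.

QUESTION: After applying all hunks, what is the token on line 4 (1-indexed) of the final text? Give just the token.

Answer: mhdn

Derivation:
Hunk 1: at line 1 remove [rexfa] add [fglv,acsjv] -> 15 lines: kxs fglv acsjv jbtq avtf uoesj wkzk sqc ofla nqwpy kgnh auv xiac mndlk jonr
Hunk 2: at line 1 remove [acsjv] add [dlgm,mhdn,jun] -> 17 lines: kxs fglv dlgm mhdn jun jbtq avtf uoesj wkzk sqc ofla nqwpy kgnh auv xiac mndlk jonr
Hunk 3: at line 11 remove [kgnh] add [jojcj,knvwf] -> 18 lines: kxs fglv dlgm mhdn jun jbtq avtf uoesj wkzk sqc ofla nqwpy jojcj knvwf auv xiac mndlk jonr
Hunk 4: at line 11 remove [jojcj] add [kvswc,kec,bghxz] -> 20 lines: kxs fglv dlgm mhdn jun jbtq avtf uoesj wkzk sqc ofla nqwpy kvswc kec bghxz knvwf auv xiac mndlk jonr
Hunk 5: at line 16 remove [auv] add [piqf] -> 20 lines: kxs fglv dlgm mhdn jun jbtq avtf uoesj wkzk sqc ofla nqwpy kvswc kec bghxz knvwf piqf xiac mndlk jonr
Hunk 6: at line 12 remove [kec] add [bde,xywnk] -> 21 lines: kxs fglv dlgm mhdn jun jbtq avtf uoesj wkzk sqc ofla nqwpy kvswc bde xywnk bghxz knvwf piqf xiac mndlk jonr
Final line 4: mhdn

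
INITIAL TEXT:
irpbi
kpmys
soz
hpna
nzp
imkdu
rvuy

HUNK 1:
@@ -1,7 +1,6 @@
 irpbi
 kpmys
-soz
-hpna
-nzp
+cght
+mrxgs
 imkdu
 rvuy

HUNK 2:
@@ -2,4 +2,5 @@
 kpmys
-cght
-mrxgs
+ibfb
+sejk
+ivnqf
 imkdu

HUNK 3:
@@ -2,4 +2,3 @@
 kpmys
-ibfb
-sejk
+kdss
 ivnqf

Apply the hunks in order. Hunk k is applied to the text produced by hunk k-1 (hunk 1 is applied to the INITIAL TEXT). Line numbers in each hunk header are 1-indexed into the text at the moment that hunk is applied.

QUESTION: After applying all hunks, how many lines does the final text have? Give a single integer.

Hunk 1: at line 1 remove [soz,hpna,nzp] add [cght,mrxgs] -> 6 lines: irpbi kpmys cght mrxgs imkdu rvuy
Hunk 2: at line 2 remove [cght,mrxgs] add [ibfb,sejk,ivnqf] -> 7 lines: irpbi kpmys ibfb sejk ivnqf imkdu rvuy
Hunk 3: at line 2 remove [ibfb,sejk] add [kdss] -> 6 lines: irpbi kpmys kdss ivnqf imkdu rvuy
Final line count: 6

Answer: 6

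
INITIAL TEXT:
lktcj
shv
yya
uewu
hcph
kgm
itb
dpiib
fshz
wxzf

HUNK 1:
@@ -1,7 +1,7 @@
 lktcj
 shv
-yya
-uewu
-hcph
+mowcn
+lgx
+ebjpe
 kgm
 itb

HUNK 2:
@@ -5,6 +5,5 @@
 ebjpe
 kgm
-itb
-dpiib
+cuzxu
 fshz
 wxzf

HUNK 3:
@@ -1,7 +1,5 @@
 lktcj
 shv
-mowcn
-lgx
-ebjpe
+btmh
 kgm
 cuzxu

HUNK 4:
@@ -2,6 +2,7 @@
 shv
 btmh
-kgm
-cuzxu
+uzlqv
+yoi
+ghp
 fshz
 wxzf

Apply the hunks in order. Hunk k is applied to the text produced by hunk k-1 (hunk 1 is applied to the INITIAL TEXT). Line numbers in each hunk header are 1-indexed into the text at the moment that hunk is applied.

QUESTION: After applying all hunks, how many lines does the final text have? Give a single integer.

Hunk 1: at line 1 remove [yya,uewu,hcph] add [mowcn,lgx,ebjpe] -> 10 lines: lktcj shv mowcn lgx ebjpe kgm itb dpiib fshz wxzf
Hunk 2: at line 5 remove [itb,dpiib] add [cuzxu] -> 9 lines: lktcj shv mowcn lgx ebjpe kgm cuzxu fshz wxzf
Hunk 3: at line 1 remove [mowcn,lgx,ebjpe] add [btmh] -> 7 lines: lktcj shv btmh kgm cuzxu fshz wxzf
Hunk 4: at line 2 remove [kgm,cuzxu] add [uzlqv,yoi,ghp] -> 8 lines: lktcj shv btmh uzlqv yoi ghp fshz wxzf
Final line count: 8

Answer: 8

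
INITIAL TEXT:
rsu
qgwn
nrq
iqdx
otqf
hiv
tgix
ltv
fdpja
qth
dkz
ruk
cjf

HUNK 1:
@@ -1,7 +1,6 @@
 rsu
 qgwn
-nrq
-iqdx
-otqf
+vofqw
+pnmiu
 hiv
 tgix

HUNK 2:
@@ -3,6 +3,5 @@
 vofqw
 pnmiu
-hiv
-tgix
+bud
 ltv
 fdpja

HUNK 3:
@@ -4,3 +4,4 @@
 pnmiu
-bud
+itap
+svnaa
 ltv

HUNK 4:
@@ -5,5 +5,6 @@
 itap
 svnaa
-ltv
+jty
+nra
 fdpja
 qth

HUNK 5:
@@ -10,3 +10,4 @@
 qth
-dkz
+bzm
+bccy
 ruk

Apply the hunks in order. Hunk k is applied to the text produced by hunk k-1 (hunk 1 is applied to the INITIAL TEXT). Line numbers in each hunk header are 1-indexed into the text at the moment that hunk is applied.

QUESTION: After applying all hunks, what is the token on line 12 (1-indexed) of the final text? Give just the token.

Answer: bccy

Derivation:
Hunk 1: at line 1 remove [nrq,iqdx,otqf] add [vofqw,pnmiu] -> 12 lines: rsu qgwn vofqw pnmiu hiv tgix ltv fdpja qth dkz ruk cjf
Hunk 2: at line 3 remove [hiv,tgix] add [bud] -> 11 lines: rsu qgwn vofqw pnmiu bud ltv fdpja qth dkz ruk cjf
Hunk 3: at line 4 remove [bud] add [itap,svnaa] -> 12 lines: rsu qgwn vofqw pnmiu itap svnaa ltv fdpja qth dkz ruk cjf
Hunk 4: at line 5 remove [ltv] add [jty,nra] -> 13 lines: rsu qgwn vofqw pnmiu itap svnaa jty nra fdpja qth dkz ruk cjf
Hunk 5: at line 10 remove [dkz] add [bzm,bccy] -> 14 lines: rsu qgwn vofqw pnmiu itap svnaa jty nra fdpja qth bzm bccy ruk cjf
Final line 12: bccy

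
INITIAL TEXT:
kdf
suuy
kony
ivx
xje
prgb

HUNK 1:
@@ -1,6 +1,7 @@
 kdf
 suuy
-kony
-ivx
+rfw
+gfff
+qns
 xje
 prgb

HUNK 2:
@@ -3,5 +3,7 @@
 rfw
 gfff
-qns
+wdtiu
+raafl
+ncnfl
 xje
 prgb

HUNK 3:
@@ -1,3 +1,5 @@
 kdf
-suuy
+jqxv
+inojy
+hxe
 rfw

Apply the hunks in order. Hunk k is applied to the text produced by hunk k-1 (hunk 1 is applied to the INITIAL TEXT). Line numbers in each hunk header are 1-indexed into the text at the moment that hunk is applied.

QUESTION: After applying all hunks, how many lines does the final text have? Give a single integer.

Hunk 1: at line 1 remove [kony,ivx] add [rfw,gfff,qns] -> 7 lines: kdf suuy rfw gfff qns xje prgb
Hunk 2: at line 3 remove [qns] add [wdtiu,raafl,ncnfl] -> 9 lines: kdf suuy rfw gfff wdtiu raafl ncnfl xje prgb
Hunk 3: at line 1 remove [suuy] add [jqxv,inojy,hxe] -> 11 lines: kdf jqxv inojy hxe rfw gfff wdtiu raafl ncnfl xje prgb
Final line count: 11

Answer: 11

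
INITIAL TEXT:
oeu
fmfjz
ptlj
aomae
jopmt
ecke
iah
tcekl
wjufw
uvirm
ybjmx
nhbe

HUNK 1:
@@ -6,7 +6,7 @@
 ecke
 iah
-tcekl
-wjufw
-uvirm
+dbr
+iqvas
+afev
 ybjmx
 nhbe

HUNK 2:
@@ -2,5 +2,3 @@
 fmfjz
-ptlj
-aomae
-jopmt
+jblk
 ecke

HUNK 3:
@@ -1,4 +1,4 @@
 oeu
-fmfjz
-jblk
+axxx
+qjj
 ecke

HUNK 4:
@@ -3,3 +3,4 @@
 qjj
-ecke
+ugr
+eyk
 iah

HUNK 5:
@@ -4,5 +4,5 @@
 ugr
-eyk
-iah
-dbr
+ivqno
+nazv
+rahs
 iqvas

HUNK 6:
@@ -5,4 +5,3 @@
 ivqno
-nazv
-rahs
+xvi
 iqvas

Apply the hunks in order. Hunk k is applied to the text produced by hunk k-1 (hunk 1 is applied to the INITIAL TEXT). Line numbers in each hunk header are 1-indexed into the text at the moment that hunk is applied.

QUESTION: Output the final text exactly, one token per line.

Hunk 1: at line 6 remove [tcekl,wjufw,uvirm] add [dbr,iqvas,afev] -> 12 lines: oeu fmfjz ptlj aomae jopmt ecke iah dbr iqvas afev ybjmx nhbe
Hunk 2: at line 2 remove [ptlj,aomae,jopmt] add [jblk] -> 10 lines: oeu fmfjz jblk ecke iah dbr iqvas afev ybjmx nhbe
Hunk 3: at line 1 remove [fmfjz,jblk] add [axxx,qjj] -> 10 lines: oeu axxx qjj ecke iah dbr iqvas afev ybjmx nhbe
Hunk 4: at line 3 remove [ecke] add [ugr,eyk] -> 11 lines: oeu axxx qjj ugr eyk iah dbr iqvas afev ybjmx nhbe
Hunk 5: at line 4 remove [eyk,iah,dbr] add [ivqno,nazv,rahs] -> 11 lines: oeu axxx qjj ugr ivqno nazv rahs iqvas afev ybjmx nhbe
Hunk 6: at line 5 remove [nazv,rahs] add [xvi] -> 10 lines: oeu axxx qjj ugr ivqno xvi iqvas afev ybjmx nhbe

Answer: oeu
axxx
qjj
ugr
ivqno
xvi
iqvas
afev
ybjmx
nhbe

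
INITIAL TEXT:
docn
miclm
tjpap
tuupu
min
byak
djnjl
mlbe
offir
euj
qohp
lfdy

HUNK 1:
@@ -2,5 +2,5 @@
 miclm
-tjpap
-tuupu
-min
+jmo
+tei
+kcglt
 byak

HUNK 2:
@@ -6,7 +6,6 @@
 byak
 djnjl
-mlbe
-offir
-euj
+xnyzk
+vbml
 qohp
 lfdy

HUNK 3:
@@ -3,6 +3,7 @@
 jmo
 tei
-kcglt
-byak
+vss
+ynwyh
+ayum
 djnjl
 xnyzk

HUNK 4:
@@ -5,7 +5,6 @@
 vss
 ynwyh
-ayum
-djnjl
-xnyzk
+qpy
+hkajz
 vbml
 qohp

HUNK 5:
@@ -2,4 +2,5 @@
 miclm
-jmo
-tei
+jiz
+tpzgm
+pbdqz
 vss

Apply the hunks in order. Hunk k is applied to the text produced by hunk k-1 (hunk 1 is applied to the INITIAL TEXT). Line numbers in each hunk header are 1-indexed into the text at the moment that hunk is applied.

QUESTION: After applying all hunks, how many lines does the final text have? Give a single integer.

Answer: 12

Derivation:
Hunk 1: at line 2 remove [tjpap,tuupu,min] add [jmo,tei,kcglt] -> 12 lines: docn miclm jmo tei kcglt byak djnjl mlbe offir euj qohp lfdy
Hunk 2: at line 6 remove [mlbe,offir,euj] add [xnyzk,vbml] -> 11 lines: docn miclm jmo tei kcglt byak djnjl xnyzk vbml qohp lfdy
Hunk 3: at line 3 remove [kcglt,byak] add [vss,ynwyh,ayum] -> 12 lines: docn miclm jmo tei vss ynwyh ayum djnjl xnyzk vbml qohp lfdy
Hunk 4: at line 5 remove [ayum,djnjl,xnyzk] add [qpy,hkajz] -> 11 lines: docn miclm jmo tei vss ynwyh qpy hkajz vbml qohp lfdy
Hunk 5: at line 2 remove [jmo,tei] add [jiz,tpzgm,pbdqz] -> 12 lines: docn miclm jiz tpzgm pbdqz vss ynwyh qpy hkajz vbml qohp lfdy
Final line count: 12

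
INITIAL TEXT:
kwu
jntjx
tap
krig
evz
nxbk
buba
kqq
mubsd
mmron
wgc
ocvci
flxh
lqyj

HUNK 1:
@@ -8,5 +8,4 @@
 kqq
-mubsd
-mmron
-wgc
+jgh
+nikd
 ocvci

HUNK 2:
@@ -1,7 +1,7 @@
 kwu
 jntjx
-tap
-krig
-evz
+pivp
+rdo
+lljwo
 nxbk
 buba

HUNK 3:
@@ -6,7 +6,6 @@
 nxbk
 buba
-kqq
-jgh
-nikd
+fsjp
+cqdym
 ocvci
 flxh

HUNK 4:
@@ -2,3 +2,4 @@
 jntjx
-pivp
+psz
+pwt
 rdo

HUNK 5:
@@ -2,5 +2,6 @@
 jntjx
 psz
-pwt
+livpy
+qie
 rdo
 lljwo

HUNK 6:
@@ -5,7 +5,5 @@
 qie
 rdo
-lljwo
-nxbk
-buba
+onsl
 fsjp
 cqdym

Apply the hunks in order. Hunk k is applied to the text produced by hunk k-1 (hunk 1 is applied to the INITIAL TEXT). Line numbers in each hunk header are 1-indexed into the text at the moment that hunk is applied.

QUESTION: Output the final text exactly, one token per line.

Answer: kwu
jntjx
psz
livpy
qie
rdo
onsl
fsjp
cqdym
ocvci
flxh
lqyj

Derivation:
Hunk 1: at line 8 remove [mubsd,mmron,wgc] add [jgh,nikd] -> 13 lines: kwu jntjx tap krig evz nxbk buba kqq jgh nikd ocvci flxh lqyj
Hunk 2: at line 1 remove [tap,krig,evz] add [pivp,rdo,lljwo] -> 13 lines: kwu jntjx pivp rdo lljwo nxbk buba kqq jgh nikd ocvci flxh lqyj
Hunk 3: at line 6 remove [kqq,jgh,nikd] add [fsjp,cqdym] -> 12 lines: kwu jntjx pivp rdo lljwo nxbk buba fsjp cqdym ocvci flxh lqyj
Hunk 4: at line 2 remove [pivp] add [psz,pwt] -> 13 lines: kwu jntjx psz pwt rdo lljwo nxbk buba fsjp cqdym ocvci flxh lqyj
Hunk 5: at line 2 remove [pwt] add [livpy,qie] -> 14 lines: kwu jntjx psz livpy qie rdo lljwo nxbk buba fsjp cqdym ocvci flxh lqyj
Hunk 6: at line 5 remove [lljwo,nxbk,buba] add [onsl] -> 12 lines: kwu jntjx psz livpy qie rdo onsl fsjp cqdym ocvci flxh lqyj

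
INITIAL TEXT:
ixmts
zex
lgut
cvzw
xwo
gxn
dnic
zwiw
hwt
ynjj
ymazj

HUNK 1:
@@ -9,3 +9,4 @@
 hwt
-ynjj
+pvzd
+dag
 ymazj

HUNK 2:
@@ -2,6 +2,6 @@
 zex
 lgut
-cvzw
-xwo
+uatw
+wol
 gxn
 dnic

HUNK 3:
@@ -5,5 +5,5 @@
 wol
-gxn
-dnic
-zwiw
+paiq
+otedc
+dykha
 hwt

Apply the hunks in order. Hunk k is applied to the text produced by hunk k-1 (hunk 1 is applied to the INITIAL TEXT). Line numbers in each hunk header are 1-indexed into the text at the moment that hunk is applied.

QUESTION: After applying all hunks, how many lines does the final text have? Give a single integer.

Hunk 1: at line 9 remove [ynjj] add [pvzd,dag] -> 12 lines: ixmts zex lgut cvzw xwo gxn dnic zwiw hwt pvzd dag ymazj
Hunk 2: at line 2 remove [cvzw,xwo] add [uatw,wol] -> 12 lines: ixmts zex lgut uatw wol gxn dnic zwiw hwt pvzd dag ymazj
Hunk 3: at line 5 remove [gxn,dnic,zwiw] add [paiq,otedc,dykha] -> 12 lines: ixmts zex lgut uatw wol paiq otedc dykha hwt pvzd dag ymazj
Final line count: 12

Answer: 12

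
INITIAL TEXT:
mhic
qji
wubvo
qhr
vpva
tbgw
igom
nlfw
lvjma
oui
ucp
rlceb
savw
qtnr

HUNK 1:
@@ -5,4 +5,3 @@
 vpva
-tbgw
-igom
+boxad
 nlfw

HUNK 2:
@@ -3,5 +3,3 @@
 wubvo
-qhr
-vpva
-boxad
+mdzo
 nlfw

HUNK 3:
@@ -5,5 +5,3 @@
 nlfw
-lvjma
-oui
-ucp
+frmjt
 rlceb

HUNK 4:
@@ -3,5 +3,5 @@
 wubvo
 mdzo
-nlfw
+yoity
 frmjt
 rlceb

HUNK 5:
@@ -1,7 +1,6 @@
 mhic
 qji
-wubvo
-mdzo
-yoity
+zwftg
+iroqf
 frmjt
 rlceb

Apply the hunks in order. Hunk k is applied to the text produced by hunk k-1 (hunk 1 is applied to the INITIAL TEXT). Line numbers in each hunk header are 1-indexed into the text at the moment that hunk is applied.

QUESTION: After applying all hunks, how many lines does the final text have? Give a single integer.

Answer: 8

Derivation:
Hunk 1: at line 5 remove [tbgw,igom] add [boxad] -> 13 lines: mhic qji wubvo qhr vpva boxad nlfw lvjma oui ucp rlceb savw qtnr
Hunk 2: at line 3 remove [qhr,vpva,boxad] add [mdzo] -> 11 lines: mhic qji wubvo mdzo nlfw lvjma oui ucp rlceb savw qtnr
Hunk 3: at line 5 remove [lvjma,oui,ucp] add [frmjt] -> 9 lines: mhic qji wubvo mdzo nlfw frmjt rlceb savw qtnr
Hunk 4: at line 3 remove [nlfw] add [yoity] -> 9 lines: mhic qji wubvo mdzo yoity frmjt rlceb savw qtnr
Hunk 5: at line 1 remove [wubvo,mdzo,yoity] add [zwftg,iroqf] -> 8 lines: mhic qji zwftg iroqf frmjt rlceb savw qtnr
Final line count: 8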